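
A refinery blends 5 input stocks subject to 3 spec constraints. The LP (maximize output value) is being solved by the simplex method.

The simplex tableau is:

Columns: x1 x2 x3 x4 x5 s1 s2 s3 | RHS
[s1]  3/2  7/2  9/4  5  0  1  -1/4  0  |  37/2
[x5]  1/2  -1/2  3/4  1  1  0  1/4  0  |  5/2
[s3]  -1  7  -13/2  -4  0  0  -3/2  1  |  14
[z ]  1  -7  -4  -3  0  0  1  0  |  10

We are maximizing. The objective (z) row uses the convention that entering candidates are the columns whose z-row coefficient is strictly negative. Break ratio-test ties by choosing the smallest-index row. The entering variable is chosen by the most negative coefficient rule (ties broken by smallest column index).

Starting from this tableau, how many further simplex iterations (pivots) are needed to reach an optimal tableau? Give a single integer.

pivot: x2 in, s3 out → z = 24
pivot: x3 in, s1 out → z = 1011/22
No improving column remains; optimal.

2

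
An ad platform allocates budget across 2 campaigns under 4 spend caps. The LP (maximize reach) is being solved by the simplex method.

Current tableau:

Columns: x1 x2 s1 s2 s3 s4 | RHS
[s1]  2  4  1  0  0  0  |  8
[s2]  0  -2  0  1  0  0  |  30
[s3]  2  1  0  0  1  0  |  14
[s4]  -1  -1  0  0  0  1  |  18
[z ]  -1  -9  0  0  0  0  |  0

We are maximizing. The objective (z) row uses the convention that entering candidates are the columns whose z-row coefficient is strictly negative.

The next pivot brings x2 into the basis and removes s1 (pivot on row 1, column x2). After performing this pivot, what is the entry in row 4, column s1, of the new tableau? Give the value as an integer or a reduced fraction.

Pivot element is row 1, column x2: 4.
Normalize row 1: new (row 1, s1) = 1/4 = 1/4.
row 4 ← row 4 − (-1)·(new row 1): 0 − (-1)·(1/4) = 1/4.

1/4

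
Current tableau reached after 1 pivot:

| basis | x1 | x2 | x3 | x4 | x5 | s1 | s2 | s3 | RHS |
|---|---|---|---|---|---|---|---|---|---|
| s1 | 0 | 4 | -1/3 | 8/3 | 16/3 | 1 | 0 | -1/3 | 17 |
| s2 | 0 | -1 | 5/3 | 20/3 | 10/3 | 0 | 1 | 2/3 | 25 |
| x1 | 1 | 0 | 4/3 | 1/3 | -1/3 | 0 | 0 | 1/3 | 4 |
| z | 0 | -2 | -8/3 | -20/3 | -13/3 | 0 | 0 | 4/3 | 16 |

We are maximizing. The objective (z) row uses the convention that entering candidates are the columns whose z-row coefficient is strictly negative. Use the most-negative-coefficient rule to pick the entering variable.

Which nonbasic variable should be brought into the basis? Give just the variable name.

x4

Objective-row coefficients: x1: 0, x2: -2, x3: -8/3, x4: -20/3, x5: -13/3, s1: 0, s2: 0, s3: 4/3.
The most negative is -20/3 in column x4, so x4 enters.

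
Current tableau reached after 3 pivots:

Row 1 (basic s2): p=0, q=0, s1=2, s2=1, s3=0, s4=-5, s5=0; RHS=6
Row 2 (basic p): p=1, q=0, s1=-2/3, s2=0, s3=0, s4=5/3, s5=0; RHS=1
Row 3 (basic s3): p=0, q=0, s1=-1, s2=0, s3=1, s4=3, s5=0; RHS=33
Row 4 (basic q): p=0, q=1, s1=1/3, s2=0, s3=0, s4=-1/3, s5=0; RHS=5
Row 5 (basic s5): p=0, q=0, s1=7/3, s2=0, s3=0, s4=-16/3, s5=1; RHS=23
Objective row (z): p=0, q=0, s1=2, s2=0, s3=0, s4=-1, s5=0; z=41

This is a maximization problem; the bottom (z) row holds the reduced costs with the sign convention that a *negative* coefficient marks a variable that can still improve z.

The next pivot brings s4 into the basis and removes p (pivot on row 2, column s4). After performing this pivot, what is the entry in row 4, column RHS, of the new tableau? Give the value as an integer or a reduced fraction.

26/5

Pivot element is row 2, column s4: 5/3.
Normalize row 2: new (row 2, RHS) = 1/(5/3) = 3/5.
row 4 ← row 4 − (-1/3)·(new row 2): 5 − (-1/3)·(3/5) = 26/5.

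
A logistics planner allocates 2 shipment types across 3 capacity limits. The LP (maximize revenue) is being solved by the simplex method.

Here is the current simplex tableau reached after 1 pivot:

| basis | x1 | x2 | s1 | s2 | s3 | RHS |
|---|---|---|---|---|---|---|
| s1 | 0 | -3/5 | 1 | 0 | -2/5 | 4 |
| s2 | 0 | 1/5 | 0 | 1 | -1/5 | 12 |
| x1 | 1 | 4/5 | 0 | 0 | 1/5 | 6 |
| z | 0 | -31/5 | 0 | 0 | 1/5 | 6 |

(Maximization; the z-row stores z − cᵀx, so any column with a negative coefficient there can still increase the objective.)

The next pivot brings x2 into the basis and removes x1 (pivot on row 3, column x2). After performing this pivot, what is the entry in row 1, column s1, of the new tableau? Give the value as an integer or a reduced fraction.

Pivot element is row 3, column x2: 4/5.
Normalize row 3: new (row 3, s1) = 0/(4/5) = 0.
row 1 ← row 1 − (-3/5)·(new row 3): 1 − (-3/5)·0 = 1.

1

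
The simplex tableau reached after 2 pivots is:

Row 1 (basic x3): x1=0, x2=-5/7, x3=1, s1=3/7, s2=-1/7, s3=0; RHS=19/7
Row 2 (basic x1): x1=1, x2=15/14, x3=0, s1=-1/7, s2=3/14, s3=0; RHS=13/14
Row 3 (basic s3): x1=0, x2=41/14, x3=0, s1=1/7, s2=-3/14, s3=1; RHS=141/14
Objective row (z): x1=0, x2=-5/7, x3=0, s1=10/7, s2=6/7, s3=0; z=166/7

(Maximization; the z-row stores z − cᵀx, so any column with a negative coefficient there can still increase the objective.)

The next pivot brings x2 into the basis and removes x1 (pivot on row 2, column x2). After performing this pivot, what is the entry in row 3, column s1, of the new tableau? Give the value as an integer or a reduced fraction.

8/15

Pivot element is row 2, column x2: 15/14.
Normalize row 2: new (row 2, s1) = (-1/7)/(15/14) = -2/15.
row 3 ← row 3 − (41/14)·(new row 2): 1/7 − (41/14)·(-2/15) = 8/15.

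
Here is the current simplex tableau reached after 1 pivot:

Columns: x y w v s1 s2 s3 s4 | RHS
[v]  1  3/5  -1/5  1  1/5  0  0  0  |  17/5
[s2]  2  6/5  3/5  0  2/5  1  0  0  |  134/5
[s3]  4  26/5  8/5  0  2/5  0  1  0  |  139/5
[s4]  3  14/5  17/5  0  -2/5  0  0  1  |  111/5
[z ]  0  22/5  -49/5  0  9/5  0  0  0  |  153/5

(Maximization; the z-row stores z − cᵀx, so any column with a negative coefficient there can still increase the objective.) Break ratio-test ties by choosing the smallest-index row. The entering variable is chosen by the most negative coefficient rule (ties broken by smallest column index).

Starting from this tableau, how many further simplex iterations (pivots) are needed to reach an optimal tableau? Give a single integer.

pivot: w in, s4 out → z = 1608/17
No improving column remains; optimal.

1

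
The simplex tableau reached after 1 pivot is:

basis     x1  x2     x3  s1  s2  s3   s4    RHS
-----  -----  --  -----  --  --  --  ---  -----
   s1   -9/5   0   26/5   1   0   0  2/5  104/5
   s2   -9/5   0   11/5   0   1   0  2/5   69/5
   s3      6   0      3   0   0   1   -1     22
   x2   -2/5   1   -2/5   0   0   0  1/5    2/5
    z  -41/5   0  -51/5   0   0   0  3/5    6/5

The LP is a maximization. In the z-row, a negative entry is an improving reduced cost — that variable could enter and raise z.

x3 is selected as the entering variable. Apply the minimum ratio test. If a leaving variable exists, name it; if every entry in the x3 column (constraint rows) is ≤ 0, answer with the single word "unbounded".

s1

Ratios: row 1 (s1): (104/5)/(26/5) = 4; row 2 (s2): (69/5)/(11/5) = 69/11; row 3 (s3): 22/3 = 22/3; row 4 (x2): entry -2/5 ≤ 0, skip.
Minimum ratio is in the s1 row, so s1 leaves.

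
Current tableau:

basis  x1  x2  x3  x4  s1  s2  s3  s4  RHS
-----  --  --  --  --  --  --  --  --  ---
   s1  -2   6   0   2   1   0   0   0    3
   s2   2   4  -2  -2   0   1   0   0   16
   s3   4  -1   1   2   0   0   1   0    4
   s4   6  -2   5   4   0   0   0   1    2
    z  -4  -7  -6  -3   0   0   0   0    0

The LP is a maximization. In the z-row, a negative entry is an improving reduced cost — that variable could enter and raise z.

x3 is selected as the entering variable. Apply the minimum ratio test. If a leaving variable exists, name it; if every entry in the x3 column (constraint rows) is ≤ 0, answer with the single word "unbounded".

Ratios: row 1 (s1): entry 0 ≤ 0, skip; row 2 (s2): entry -2 ≤ 0, skip; row 3 (s3): 4/1 = 4; row 4 (s4): 2/5 = 2/5.
Minimum ratio is in the s4 row, so s4 leaves.

s4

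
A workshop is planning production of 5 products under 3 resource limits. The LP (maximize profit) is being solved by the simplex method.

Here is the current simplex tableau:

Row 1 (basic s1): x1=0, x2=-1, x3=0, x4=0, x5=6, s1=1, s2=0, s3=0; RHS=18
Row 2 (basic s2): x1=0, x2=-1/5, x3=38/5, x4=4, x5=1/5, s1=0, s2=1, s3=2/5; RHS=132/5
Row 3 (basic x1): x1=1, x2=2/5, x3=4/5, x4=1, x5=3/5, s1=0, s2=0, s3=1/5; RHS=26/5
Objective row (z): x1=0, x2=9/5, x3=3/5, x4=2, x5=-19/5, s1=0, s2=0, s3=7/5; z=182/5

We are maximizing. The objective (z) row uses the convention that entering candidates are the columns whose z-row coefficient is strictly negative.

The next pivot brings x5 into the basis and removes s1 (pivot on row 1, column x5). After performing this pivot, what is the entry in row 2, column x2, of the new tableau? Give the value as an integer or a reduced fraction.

-1/6

Pivot element is row 1, column x5: 6.
Normalize row 1: new (row 1, x2) = (-1)/6 = -1/6.
row 2 ← row 2 − (1/5)·(new row 1): -1/5 − (1/5)·(-1/6) = -1/6.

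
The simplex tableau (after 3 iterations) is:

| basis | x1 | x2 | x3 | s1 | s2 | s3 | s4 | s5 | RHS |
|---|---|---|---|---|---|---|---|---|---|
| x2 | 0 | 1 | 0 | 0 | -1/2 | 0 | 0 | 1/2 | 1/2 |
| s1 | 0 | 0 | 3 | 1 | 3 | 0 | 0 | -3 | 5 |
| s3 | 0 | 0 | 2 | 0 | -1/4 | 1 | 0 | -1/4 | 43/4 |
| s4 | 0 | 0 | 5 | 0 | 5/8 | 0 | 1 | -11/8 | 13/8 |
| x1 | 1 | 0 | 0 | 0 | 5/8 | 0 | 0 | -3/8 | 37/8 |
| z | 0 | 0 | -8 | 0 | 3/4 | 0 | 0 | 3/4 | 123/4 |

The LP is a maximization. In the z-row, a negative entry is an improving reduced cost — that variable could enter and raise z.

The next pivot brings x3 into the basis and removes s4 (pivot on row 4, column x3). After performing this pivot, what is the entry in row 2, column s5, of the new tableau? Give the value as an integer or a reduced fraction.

-87/40

Pivot element is row 4, column x3: 5.
Normalize row 4: new (row 4, s5) = (-11/8)/5 = -11/40.
row 2 ← row 2 − 3·(new row 4): -3 − 3·(-11/40) = -87/40.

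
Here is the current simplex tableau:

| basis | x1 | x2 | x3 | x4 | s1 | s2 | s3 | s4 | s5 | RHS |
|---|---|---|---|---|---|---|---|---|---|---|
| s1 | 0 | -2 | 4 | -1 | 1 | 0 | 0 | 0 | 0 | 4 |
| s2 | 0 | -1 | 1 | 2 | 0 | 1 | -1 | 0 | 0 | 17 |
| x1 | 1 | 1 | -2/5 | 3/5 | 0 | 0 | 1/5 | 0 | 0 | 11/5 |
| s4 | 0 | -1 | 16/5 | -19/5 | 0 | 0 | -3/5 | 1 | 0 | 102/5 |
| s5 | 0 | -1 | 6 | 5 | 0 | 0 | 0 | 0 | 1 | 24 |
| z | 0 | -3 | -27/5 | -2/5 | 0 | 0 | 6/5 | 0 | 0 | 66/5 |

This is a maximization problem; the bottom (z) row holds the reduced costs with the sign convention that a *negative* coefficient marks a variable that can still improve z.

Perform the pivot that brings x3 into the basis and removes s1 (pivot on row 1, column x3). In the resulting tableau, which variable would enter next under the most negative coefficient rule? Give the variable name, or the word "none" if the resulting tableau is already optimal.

Pivot element 4. New z-row = old z-row − (-27/5)·(row 1/4).
Updated z-row coefficients: x1: 0, x2: -57/10, x3: 0, x4: -7/4, s1: 27/20, s2: 0, s3: 6/5, s4: 0, s5: 0.
The most negative is -57/10 in column x2, so x2 would enter next.

x2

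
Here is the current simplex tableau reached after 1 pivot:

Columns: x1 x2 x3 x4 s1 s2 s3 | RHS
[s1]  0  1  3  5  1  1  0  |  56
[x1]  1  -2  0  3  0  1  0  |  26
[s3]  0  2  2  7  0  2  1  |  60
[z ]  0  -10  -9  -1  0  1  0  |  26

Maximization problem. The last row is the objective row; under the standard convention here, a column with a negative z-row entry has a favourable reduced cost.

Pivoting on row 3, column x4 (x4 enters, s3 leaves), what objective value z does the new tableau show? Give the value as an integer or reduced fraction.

242/7

Minimum ratio for x4: 60/7 = 60/7.
z changes by −(z-row coeff of x4)·ratio = −(-1)·(60/7) = 60/7.
New z = 26 + (60/7) = 242/7.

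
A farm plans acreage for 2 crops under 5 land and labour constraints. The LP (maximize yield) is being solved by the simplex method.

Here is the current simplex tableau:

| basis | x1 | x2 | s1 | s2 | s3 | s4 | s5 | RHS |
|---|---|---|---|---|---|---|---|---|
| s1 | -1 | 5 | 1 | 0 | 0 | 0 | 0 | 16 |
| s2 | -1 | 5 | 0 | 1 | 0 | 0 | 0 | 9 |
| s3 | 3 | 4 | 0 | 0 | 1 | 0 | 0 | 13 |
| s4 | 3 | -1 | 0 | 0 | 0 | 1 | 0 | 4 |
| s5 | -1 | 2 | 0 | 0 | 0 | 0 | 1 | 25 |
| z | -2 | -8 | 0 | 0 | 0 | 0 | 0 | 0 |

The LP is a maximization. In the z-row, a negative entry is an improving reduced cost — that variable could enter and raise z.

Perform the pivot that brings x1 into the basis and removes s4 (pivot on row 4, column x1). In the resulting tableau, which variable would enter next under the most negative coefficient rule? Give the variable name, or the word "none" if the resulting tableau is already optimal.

x2

Pivot element 3. New z-row = old z-row − (-2)·(row 4/3).
Updated z-row coefficients: x1: 0, x2: -26/3, s1: 0, s2: 0, s3: 0, s4: 2/3, s5: 0.
The most negative is -26/3 in column x2, so x2 would enter next.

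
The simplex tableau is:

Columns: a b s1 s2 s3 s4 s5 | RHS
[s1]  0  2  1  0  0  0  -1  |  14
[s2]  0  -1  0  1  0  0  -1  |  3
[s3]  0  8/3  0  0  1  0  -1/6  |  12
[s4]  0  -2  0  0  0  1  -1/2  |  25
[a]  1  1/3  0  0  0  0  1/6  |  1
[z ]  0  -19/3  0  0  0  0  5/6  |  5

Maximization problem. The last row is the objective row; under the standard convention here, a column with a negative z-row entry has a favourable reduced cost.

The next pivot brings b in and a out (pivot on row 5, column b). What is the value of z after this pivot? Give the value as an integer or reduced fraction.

Minimum ratio for b: 1/(1/3) = 3.
z changes by −(z-row coeff of b)·ratio = −(-19/3)·3 = 19.
New z = 5 + 19 = 24.

24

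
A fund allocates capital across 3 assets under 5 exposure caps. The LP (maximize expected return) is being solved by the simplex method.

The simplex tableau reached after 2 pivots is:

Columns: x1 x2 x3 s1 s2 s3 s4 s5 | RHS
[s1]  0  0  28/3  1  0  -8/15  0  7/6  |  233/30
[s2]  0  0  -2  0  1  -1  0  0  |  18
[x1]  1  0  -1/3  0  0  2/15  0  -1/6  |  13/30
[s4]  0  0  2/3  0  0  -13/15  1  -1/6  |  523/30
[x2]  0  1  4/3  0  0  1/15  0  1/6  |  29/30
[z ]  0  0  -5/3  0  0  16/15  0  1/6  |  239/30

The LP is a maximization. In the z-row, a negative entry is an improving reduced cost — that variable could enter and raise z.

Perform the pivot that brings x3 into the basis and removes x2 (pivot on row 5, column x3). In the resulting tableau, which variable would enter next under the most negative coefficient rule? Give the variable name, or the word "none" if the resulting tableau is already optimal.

Pivot element 4/3. New z-row = old z-row − (-5/3)·(row 5/(4/3)).
Updated z-row coefficients: x1: 0, x2: 5/4, x3: 0, s1: 0, s2: 0, s3: 23/20, s4: 0, s5: 3/8.
No coefficient is strictly negative; the tableau after this pivot is optimal.

none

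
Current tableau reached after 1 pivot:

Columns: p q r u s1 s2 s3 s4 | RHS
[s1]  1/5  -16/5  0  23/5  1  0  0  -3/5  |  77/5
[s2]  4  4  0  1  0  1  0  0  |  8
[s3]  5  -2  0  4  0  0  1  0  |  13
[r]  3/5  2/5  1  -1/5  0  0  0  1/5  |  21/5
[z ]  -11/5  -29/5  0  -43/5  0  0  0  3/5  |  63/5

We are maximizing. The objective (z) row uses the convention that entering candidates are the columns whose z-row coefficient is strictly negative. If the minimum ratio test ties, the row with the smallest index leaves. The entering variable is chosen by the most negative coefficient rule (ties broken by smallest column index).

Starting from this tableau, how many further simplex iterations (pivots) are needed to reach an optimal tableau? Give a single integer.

2

pivot: u in, s3 out → z = 811/20
pivot: q in, s2 out → z = 4609/90
No improving column remains; optimal.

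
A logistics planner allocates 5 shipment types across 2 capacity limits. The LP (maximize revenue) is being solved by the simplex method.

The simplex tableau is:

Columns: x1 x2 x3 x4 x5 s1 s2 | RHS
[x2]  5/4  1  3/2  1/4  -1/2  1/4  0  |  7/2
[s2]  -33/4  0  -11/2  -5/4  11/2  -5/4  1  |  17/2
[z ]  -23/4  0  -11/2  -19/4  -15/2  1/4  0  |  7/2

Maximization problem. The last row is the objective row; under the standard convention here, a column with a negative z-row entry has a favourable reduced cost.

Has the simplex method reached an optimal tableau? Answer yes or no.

no

Column x1 has objective-row coefficient -23/4, which is negative; an improving pivot exists, so not yet optimal.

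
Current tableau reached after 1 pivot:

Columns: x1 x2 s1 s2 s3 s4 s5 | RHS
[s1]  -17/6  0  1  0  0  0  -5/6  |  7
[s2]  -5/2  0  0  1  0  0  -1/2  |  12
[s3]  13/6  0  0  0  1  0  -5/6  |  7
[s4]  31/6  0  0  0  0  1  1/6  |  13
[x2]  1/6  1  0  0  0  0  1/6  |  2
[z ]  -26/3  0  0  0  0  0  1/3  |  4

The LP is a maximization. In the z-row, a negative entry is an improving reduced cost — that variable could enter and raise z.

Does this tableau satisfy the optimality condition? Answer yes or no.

Column x1 has objective-row coefficient -26/3, which is negative; an improving pivot exists, so not yet optimal.

no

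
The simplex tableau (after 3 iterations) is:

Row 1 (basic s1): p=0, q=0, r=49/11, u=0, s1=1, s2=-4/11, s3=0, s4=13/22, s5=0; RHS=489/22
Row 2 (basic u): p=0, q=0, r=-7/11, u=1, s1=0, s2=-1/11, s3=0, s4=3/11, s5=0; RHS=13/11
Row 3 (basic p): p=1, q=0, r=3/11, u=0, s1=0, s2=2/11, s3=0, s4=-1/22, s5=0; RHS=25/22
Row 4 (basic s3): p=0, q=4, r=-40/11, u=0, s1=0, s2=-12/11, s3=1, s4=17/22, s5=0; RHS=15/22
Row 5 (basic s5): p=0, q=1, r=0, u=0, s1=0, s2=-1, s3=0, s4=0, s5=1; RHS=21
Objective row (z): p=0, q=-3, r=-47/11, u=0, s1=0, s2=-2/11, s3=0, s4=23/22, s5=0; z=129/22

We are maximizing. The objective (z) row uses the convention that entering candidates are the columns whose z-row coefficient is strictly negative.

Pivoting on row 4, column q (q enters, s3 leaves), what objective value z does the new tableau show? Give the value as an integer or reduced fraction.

Minimum ratio for q: (15/22)/4 = 15/88.
z changes by −(z-row coeff of q)·ratio = −(-3)·(15/88) = 45/88.
New z = 129/22 + (45/88) = 51/8.

51/8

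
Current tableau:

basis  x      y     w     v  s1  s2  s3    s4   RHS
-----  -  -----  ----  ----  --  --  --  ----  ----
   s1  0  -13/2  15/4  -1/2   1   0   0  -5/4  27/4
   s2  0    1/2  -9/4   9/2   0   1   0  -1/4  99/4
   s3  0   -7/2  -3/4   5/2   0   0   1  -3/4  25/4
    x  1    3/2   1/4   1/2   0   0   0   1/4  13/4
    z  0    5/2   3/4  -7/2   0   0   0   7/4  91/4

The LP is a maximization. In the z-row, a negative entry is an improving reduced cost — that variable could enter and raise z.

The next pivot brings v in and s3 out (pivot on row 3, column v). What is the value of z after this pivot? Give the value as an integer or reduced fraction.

63/2

Minimum ratio for v: (25/4)/(5/2) = 5/2.
z changes by −(z-row coeff of v)·ratio = −(-7/2)·(5/2) = 35/4.
New z = 91/4 + (35/4) = 63/2.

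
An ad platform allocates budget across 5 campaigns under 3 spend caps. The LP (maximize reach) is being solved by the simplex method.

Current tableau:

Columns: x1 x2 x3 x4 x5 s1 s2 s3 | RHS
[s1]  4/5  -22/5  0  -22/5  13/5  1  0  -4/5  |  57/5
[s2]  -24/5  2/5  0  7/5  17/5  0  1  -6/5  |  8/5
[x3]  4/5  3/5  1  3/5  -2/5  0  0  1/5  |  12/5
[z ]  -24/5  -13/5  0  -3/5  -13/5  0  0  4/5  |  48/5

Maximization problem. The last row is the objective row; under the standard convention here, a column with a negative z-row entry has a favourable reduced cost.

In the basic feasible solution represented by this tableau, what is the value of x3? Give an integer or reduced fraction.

12/5

x3 is basic (row 3); its value is the RHS of that row: 12/5.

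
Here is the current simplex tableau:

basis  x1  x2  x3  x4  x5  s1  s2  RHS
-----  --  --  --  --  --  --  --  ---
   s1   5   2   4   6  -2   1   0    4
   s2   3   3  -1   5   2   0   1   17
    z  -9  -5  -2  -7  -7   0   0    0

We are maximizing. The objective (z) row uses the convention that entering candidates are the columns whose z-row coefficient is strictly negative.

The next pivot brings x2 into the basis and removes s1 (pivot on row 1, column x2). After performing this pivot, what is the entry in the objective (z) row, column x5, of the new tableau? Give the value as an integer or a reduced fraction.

Pivot element is row 1, column x2: 2.
Normalize row 1: new (row 1, x5) = (-2)/2 = -1.
z-row ← z-row − (-5)·(new row 1): -7 − (-5)·(-1) = -12.

-12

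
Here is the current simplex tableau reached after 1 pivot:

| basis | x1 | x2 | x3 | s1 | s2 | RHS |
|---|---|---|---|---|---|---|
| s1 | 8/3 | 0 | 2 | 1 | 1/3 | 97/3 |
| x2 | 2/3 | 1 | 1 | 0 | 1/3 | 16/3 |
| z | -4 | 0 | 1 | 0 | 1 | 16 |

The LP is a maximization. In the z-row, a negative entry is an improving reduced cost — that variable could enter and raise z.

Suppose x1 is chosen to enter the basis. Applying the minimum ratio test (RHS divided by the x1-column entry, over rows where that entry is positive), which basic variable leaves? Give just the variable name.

x2

Ratios: row 1 (s1): (97/3)/(8/3) = 97/8; row 2 (x2): (16/3)/(2/3) = 8.
Minimum ratio 8 is in the x2 row, so x2 leaves.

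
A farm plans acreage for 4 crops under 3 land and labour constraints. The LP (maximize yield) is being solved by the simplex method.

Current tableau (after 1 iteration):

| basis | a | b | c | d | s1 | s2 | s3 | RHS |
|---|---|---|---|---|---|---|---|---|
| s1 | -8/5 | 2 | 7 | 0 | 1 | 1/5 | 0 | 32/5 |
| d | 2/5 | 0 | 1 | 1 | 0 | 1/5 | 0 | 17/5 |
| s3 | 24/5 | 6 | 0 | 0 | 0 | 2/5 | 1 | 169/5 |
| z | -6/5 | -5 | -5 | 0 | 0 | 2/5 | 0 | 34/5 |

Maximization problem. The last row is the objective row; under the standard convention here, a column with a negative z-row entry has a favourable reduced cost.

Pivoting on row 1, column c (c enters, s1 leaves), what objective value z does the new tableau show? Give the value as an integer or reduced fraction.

398/35

Minimum ratio for c: (32/5)/7 = 32/35.
z changes by −(z-row coeff of c)·ratio = −(-5)·(32/35) = 32/7.
New z = 34/5 + (32/7) = 398/35.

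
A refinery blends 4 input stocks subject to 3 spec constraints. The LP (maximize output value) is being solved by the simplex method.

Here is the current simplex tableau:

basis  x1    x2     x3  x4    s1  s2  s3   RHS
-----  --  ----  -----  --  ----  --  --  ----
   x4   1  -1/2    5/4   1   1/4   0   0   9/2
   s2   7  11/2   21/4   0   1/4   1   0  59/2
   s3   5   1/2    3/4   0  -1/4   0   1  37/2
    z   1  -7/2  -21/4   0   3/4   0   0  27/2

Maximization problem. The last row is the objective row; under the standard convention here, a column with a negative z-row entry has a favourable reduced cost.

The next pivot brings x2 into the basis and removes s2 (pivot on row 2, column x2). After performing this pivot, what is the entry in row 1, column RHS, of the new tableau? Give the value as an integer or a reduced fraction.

79/11

Pivot element is row 2, column x2: 11/2.
Normalize row 2: new (row 2, RHS) = (59/2)/(11/2) = 59/11.
row 1 ← row 1 − (-1/2)·(new row 2): 9/2 − (-1/2)·(59/11) = 79/11.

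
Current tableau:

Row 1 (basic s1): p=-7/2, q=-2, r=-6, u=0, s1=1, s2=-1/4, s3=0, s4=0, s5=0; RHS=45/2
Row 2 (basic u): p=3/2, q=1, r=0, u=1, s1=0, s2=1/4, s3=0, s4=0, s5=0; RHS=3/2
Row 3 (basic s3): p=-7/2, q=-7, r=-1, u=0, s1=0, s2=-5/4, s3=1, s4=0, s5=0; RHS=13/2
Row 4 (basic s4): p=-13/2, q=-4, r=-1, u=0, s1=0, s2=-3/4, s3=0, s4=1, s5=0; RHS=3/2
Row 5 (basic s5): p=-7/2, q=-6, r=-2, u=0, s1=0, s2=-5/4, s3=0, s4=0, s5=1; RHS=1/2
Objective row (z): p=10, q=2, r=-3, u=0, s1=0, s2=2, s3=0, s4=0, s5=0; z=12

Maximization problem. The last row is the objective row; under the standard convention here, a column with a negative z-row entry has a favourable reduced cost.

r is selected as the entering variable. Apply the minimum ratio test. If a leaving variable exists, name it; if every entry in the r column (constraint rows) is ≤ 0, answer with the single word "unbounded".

unbounded

r-column entries: row 1: -6, row 2: 0, row 3: -1, row 4: -1, row 5: -2. All ≤ 0, so r can increase without bound; the LP is unbounded in this direction.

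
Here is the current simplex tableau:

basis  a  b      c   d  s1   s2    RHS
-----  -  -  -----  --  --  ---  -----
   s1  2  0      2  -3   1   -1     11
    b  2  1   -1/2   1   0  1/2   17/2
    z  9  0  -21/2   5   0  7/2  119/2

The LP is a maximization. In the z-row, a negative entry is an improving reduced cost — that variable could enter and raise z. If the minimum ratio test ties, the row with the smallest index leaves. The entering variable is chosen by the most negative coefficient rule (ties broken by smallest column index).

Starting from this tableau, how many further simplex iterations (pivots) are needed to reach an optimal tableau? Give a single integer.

pivot: c in, s1 out → z = 469/4
pivot: d in, b out → z = 601
No improving column remains; optimal.

2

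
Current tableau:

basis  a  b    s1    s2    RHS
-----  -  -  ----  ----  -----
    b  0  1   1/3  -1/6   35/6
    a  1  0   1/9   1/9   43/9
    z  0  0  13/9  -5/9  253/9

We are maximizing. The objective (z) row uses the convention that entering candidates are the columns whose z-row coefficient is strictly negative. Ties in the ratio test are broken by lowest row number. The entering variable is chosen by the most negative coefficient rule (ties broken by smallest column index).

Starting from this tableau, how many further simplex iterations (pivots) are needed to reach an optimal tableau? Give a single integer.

pivot: s2 in, a out → z = 52
No improving column remains; optimal.

1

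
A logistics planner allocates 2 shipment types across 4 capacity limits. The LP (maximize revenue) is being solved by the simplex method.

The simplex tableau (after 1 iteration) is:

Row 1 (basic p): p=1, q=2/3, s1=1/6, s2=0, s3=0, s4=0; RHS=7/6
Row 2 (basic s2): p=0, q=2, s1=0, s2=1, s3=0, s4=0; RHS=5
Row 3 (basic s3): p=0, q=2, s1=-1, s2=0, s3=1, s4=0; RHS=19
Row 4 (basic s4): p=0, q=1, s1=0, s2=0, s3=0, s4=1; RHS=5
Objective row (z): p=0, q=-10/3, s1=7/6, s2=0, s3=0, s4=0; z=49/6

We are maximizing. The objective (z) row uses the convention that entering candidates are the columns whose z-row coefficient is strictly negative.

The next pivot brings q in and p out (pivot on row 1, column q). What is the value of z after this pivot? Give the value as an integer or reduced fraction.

Minimum ratio for q: (7/6)/(2/3) = 7/4.
z changes by −(z-row coeff of q)·ratio = −(-10/3)·(7/4) = 35/6.
New z = 49/6 + (35/6) = 14.

14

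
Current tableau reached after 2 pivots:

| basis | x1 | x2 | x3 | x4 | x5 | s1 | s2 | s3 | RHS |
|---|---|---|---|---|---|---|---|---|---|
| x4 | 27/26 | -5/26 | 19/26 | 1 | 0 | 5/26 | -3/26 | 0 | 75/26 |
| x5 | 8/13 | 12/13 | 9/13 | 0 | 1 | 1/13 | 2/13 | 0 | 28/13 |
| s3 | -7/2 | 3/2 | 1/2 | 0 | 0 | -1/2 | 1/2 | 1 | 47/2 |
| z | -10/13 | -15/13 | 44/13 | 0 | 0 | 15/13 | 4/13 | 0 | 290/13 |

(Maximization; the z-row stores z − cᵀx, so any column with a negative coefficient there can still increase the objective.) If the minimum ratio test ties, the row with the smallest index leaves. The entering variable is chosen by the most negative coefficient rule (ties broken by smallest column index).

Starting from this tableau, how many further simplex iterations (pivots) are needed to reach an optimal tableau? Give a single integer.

1

pivot: x2 in, x5 out → z = 25
No improving column remains; optimal.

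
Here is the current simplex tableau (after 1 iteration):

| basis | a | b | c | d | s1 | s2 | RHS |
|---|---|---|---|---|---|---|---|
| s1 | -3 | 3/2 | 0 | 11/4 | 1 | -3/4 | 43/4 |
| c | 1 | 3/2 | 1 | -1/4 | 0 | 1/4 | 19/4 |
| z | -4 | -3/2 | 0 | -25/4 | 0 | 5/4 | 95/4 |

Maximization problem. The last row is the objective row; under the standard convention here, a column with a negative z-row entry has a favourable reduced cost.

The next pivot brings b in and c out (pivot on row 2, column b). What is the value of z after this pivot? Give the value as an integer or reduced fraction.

57/2

Minimum ratio for b: (19/4)/(3/2) = 19/6.
z changes by −(z-row coeff of b)·ratio = −(-3/2)·(19/6) = 19/4.
New z = 95/4 + (19/4) = 57/2.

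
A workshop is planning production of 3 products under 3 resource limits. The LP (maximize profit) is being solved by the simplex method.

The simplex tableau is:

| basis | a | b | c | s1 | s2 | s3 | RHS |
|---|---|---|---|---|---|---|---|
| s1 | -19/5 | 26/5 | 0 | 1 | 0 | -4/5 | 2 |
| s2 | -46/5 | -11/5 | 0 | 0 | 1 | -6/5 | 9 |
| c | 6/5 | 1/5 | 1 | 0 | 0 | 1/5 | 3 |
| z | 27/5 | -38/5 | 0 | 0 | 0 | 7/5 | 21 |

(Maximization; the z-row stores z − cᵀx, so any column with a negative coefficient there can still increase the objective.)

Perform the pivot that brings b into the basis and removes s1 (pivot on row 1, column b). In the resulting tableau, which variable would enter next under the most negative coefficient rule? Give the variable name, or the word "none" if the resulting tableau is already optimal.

Pivot element 26/5. New z-row = old z-row − (-38/5)·(row 1/(26/5)).
Updated z-row coefficients: a: -2/13, b: 0, c: 0, s1: 19/13, s2: 0, s3: 3/13.
The most negative is -2/13 in column a, so a would enter next.

a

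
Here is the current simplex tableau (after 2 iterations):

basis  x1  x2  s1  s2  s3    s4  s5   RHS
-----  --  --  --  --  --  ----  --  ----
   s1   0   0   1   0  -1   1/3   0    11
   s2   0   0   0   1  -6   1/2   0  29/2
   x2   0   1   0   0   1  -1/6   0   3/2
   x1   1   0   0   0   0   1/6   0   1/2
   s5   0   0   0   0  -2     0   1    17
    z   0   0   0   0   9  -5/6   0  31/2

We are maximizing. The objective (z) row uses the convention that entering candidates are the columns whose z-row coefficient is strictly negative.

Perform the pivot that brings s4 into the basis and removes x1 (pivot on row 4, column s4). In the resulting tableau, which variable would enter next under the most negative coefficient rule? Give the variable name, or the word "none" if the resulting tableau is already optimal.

Pivot element 1/6. New z-row = old z-row − (-5/6)·(row 4/(1/6)).
Updated z-row coefficients: x1: 5, x2: 0, s1: 0, s2: 0, s3: 9, s4: 0, s5: 0.
No coefficient is strictly negative; the tableau after this pivot is optimal.

none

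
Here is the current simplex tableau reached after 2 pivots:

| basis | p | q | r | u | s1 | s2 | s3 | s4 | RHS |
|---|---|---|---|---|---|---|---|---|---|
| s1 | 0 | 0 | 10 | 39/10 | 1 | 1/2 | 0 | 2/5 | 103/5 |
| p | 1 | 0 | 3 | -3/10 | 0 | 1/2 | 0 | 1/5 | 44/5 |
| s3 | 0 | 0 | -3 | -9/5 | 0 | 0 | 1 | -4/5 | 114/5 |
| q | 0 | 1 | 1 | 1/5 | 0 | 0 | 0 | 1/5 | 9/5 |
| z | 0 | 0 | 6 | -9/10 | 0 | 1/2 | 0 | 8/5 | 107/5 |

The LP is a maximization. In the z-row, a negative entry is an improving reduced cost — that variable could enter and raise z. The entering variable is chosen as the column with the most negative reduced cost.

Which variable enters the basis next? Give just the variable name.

Objective-row coefficients: p: 0, q: 0, r: 6, u: -9/10, s1: 0, s2: 1/2, s3: 0, s4: 8/5.
The most negative is -9/10 in column u, so u enters.

u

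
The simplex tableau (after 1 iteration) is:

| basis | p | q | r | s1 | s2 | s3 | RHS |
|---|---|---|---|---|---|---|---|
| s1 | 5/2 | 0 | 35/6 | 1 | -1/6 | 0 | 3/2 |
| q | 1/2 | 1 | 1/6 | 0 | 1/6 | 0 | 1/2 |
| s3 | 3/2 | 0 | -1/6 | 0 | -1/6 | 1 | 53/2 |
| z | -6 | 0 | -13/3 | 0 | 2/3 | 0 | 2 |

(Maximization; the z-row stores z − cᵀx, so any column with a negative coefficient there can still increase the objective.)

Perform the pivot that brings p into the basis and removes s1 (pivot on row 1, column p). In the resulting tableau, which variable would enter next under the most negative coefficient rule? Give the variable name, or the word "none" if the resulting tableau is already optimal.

Pivot element 5/2. New z-row = old z-row − (-6)·(row 1/(5/2)).
Updated z-row coefficients: p: 0, q: 0, r: 29/3, s1: 12/5, s2: 4/15, s3: 0.
No coefficient is strictly negative; the tableau after this pivot is optimal.

none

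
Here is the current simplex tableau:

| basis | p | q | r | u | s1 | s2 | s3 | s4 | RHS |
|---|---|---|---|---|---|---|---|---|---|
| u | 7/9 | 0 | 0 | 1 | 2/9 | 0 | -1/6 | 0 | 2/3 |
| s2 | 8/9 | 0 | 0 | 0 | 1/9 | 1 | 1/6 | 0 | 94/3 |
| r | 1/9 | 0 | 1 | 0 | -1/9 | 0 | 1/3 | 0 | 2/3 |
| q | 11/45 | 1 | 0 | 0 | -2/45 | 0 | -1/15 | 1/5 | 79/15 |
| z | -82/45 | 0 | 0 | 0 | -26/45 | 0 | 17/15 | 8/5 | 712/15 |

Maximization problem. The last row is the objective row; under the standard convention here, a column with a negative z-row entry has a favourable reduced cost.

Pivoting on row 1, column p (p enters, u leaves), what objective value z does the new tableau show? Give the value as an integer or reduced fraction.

Minimum ratio for p: (2/3)/(7/9) = 6/7.
z changes by −(z-row coeff of p)·ratio = −(-82/45)·(6/7) = 164/105.
New z = 712/15 + (164/105) = 1716/35.

1716/35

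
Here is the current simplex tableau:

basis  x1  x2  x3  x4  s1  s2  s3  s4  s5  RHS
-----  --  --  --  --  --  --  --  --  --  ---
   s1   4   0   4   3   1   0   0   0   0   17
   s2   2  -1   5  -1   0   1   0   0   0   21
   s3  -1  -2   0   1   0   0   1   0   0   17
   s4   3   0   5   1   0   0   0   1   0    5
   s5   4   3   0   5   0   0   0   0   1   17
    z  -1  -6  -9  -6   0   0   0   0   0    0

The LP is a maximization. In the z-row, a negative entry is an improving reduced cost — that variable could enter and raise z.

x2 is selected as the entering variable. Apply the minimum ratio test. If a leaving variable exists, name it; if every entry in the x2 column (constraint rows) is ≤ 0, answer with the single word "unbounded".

Ratios: row 1 (s1): entry 0 ≤ 0, skip; row 2 (s2): entry -1 ≤ 0, skip; row 3 (s3): entry -2 ≤ 0, skip; row 4 (s4): entry 0 ≤ 0, skip; row 5 (s5): 17/3 = 17/3.
Minimum ratio is in the s5 row, so s5 leaves.

s5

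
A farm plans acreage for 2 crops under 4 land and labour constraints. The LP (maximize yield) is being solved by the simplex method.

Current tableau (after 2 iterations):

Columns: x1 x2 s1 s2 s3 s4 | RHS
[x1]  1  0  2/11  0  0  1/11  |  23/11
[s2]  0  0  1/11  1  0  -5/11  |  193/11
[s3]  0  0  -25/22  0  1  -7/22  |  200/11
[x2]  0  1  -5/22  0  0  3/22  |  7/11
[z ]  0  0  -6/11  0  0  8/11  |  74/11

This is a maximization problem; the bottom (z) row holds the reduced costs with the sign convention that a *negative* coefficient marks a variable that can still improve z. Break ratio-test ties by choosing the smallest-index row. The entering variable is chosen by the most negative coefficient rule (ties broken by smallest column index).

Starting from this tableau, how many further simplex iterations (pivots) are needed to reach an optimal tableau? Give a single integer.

1

pivot: s1 in, x1 out → z = 13
No improving column remains; optimal.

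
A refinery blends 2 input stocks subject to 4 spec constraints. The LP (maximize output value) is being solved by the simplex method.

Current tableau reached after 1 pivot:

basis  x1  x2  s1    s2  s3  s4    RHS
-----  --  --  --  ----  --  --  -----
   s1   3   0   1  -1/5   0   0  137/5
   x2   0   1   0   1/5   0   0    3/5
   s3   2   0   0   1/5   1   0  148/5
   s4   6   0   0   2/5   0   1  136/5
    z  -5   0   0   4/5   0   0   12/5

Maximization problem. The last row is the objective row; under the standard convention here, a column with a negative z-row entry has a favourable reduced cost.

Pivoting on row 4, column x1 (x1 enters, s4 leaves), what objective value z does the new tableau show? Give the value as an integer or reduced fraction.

376/15

Minimum ratio for x1: (136/5)/6 = 68/15.
z changes by −(z-row coeff of x1)·ratio = −(-5)·(68/15) = 68/3.
New z = 12/5 + (68/3) = 376/15.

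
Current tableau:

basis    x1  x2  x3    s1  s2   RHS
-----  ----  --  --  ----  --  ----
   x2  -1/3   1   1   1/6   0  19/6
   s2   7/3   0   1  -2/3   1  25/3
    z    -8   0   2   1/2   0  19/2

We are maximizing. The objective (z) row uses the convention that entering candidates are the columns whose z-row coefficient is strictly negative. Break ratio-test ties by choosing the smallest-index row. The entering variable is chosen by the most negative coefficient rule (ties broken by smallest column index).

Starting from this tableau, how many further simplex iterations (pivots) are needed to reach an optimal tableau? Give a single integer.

2

pivot: x1 in, s2 out → z = 533/14
pivot: s1 in, x2 out → z = 147
No improving column remains; optimal.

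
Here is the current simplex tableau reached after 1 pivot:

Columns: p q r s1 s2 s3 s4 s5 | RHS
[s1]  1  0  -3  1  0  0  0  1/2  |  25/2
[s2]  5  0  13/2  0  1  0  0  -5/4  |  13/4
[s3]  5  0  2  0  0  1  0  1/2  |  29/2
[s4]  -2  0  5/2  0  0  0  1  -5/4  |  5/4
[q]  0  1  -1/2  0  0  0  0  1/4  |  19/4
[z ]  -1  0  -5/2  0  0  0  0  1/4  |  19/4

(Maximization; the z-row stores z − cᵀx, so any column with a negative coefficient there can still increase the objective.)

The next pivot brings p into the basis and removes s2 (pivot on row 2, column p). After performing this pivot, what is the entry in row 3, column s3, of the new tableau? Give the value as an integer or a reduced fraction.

1

Pivot element is row 2, column p: 5.
Normalize row 2: new (row 2, s3) = 0/5 = 0.
row 3 ← row 3 − 5·(new row 2): 1 − 5·0 = 1.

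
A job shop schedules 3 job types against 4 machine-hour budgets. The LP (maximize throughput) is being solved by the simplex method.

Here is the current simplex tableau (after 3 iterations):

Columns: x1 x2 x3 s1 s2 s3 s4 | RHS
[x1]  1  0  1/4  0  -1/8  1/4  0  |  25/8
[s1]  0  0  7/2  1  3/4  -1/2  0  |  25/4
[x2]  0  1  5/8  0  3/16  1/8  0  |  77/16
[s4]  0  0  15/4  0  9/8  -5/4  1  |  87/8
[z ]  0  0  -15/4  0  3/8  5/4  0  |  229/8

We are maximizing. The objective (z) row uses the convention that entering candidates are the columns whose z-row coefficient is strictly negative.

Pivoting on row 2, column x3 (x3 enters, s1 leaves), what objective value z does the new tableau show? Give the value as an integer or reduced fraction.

Minimum ratio for x3: (25/4)/(7/2) = 25/14.
z changes by −(z-row coeff of x3)·ratio = −(-15/4)·(25/14) = 375/56.
New z = 229/8 + (375/56) = 989/28.

989/28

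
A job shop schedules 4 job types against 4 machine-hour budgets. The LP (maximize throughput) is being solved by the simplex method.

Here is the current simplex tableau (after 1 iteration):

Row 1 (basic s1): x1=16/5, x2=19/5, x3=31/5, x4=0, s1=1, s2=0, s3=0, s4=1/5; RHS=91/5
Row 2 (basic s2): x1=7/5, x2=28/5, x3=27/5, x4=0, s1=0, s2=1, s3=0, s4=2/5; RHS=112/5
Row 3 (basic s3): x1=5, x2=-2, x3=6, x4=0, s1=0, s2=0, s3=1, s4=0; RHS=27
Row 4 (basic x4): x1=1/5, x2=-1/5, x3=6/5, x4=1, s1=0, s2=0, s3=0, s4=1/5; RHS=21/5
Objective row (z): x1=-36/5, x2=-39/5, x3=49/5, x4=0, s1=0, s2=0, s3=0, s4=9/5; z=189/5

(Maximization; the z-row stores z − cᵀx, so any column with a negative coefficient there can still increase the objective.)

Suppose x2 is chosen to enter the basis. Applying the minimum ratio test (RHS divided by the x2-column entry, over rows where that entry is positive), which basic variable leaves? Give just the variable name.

s2

Ratios: row 1 (s1): (91/5)/(19/5) = 91/19; row 2 (s2): (112/5)/(28/5) = 4; row 3 (s3): entry -2 ≤ 0, skip; row 4 (x4): entry -1/5 ≤ 0, skip.
Minimum ratio 4 is in the s2 row, so s2 leaves.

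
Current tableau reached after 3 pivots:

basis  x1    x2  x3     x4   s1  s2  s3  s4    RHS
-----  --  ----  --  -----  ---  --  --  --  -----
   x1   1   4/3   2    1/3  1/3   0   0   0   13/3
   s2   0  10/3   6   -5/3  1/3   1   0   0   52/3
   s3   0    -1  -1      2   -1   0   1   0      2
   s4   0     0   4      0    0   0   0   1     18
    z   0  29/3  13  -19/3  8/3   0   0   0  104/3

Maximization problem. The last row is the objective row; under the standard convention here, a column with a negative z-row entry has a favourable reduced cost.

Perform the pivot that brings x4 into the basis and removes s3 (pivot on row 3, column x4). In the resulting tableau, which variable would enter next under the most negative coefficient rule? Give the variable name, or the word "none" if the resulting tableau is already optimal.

s1

Pivot element 2. New z-row = old z-row − (-19/3)·(row 3/2).
Updated z-row coefficients: x1: 0, x2: 13/2, x3: 59/6, x4: 0, s1: -1/2, s2: 0, s3: 19/6, s4: 0.
The most negative is -1/2 in column s1, so s1 would enter next.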